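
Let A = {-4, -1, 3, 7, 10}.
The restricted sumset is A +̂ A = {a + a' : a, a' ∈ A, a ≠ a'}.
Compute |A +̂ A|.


Restricted sumset: A +̂ A = {a + a' : a ∈ A, a' ∈ A, a ≠ a'}.
Equivalently, take A + A and drop any sum 2a that is achievable ONLY as a + a for a ∈ A (i.e. sums representable only with equal summands).
Enumerate pairs (a, a') with a < a' (symmetric, so each unordered pair gives one sum; this covers all a ≠ a'):
  -4 + -1 = -5
  -4 + 3 = -1
  -4 + 7 = 3
  -4 + 10 = 6
  -1 + 3 = 2
  -1 + 7 = 6
  -1 + 10 = 9
  3 + 7 = 10
  3 + 10 = 13
  7 + 10 = 17
Collected distinct sums: {-5, -1, 2, 3, 6, 9, 10, 13, 17}
|A +̂ A| = 9
(Reference bound: |A +̂ A| ≥ 2|A| - 3 for |A| ≥ 2, with |A| = 5 giving ≥ 7.)

|A +̂ A| = 9


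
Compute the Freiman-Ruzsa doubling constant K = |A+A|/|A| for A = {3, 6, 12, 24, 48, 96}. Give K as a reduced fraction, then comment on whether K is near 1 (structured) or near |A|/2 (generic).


|A| = 6.
Compute A + A by enumerating all 36 pairs.
A + A = {6, 9, 12, 15, 18, 24, 27, 30, 36, 48, 51, 54, 60, 72, 96, 99, 102, 108, 120, 144, 192}, so |A + A| = 21.
K = |A + A| / |A| = 21/6 = 7/2 ≈ 3.5000.
Reference: AP of size 6 gives K = 11/6 ≈ 1.8333; a fully generic set of size 6 gives K ≈ 3.5000.

|A| = 6, |A + A| = 21, K = 21/6 = 7/2.


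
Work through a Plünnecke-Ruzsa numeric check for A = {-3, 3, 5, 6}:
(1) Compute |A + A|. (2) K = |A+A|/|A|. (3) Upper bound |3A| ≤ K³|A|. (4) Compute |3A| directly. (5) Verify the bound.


|A| = 4.
Step 1: Compute A + A by enumerating all 16 pairs.
A + A = {-6, 0, 2, 3, 6, 8, 9, 10, 11, 12}, so |A + A| = 10.
Step 2: Doubling constant K = |A + A|/|A| = 10/4 = 10/4 ≈ 2.5000.
Step 3: Plünnecke-Ruzsa gives |3A| ≤ K³·|A| = (2.5000)³ · 4 ≈ 62.5000.
Step 4: Compute 3A = A + A + A directly by enumerating all triples (a,b,c) ∈ A³; |3A| = 18.
Step 5: Check 18 ≤ 62.5000? Yes ✓.

K = 10/4, Plünnecke-Ruzsa bound K³|A| ≈ 62.5000, |3A| = 18, inequality holds.


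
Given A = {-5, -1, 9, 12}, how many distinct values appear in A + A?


A + A = {a + a' : a, a' ∈ A}; |A| = 4.
General bounds: 2|A| - 1 ≤ |A + A| ≤ |A|(|A|+1)/2, i.e. 7 ≤ |A + A| ≤ 10.
Lower bound 2|A|-1 is attained iff A is an arithmetic progression.
Enumerate sums a + a' for a ≤ a' (symmetric, so this suffices):
a = -5: -5+-5=-10, -5+-1=-6, -5+9=4, -5+12=7
a = -1: -1+-1=-2, -1+9=8, -1+12=11
a = 9: 9+9=18, 9+12=21
a = 12: 12+12=24
Distinct sums: {-10, -6, -2, 4, 7, 8, 11, 18, 21, 24}
|A + A| = 10

|A + A| = 10


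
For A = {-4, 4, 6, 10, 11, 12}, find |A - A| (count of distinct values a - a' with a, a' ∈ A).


A - A = {a - a' : a, a' ∈ A}; |A| = 6.
Bounds: 2|A|-1 ≤ |A - A| ≤ |A|² - |A| + 1, i.e. 11 ≤ |A - A| ≤ 31.
Note: 0 ∈ A - A always (from a - a). The set is symmetric: if d ∈ A - A then -d ∈ A - A.
Enumerate nonzero differences d = a - a' with a > a' (then include -d):
Positive differences: {1, 2, 4, 5, 6, 7, 8, 10, 14, 15, 16}
Full difference set: {0} ∪ (positive diffs) ∪ (negative diffs).
|A - A| = 1 + 2·11 = 23 (matches direct enumeration: 23).

|A - A| = 23


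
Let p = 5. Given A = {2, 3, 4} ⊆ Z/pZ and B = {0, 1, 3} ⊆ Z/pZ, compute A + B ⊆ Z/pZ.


Work in Z/5Z: reduce every sum a + b modulo 5.
Enumerate all 9 pairs:
a = 2: 2+0=2, 2+1=3, 2+3=0
a = 3: 3+0=3, 3+1=4, 3+3=1
a = 4: 4+0=4, 4+1=0, 4+3=2
Distinct residues collected: {0, 1, 2, 3, 4}
|A + B| = 5 (out of 5 total residues).

A + B = {0, 1, 2, 3, 4}


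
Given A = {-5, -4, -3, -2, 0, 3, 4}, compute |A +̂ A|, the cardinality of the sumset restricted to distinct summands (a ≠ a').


Restricted sumset: A +̂ A = {a + a' : a ∈ A, a' ∈ A, a ≠ a'}.
Equivalently, take A + A and drop any sum 2a that is achievable ONLY as a + a for a ∈ A (i.e. sums representable only with equal summands).
Enumerate pairs (a, a') with a < a' (symmetric, so each unordered pair gives one sum; this covers all a ≠ a'):
  -5 + -4 = -9
  -5 + -3 = -8
  -5 + -2 = -7
  -5 + 0 = -5
  -5 + 3 = -2
  -5 + 4 = -1
  -4 + -3 = -7
  -4 + -2 = -6
  -4 + 0 = -4
  -4 + 3 = -1
  -4 + 4 = 0
  -3 + -2 = -5
  -3 + 0 = -3
  -3 + 3 = 0
  -3 + 4 = 1
  -2 + 0 = -2
  -2 + 3 = 1
  -2 + 4 = 2
  0 + 3 = 3
  0 + 4 = 4
  3 + 4 = 7
Collected distinct sums: {-9, -8, -7, -6, -5, -4, -3, -2, -1, 0, 1, 2, 3, 4, 7}
|A +̂ A| = 15
(Reference bound: |A +̂ A| ≥ 2|A| - 3 for |A| ≥ 2, with |A| = 7 giving ≥ 11.)

|A +̂ A| = 15


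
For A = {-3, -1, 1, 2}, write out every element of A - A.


A - A = {a - a' : a, a' ∈ A}.
Compute a - a' for each ordered pair (a, a'):
a = -3: -3--3=0, -3--1=-2, -3-1=-4, -3-2=-5
a = -1: -1--3=2, -1--1=0, -1-1=-2, -1-2=-3
a = 1: 1--3=4, 1--1=2, 1-1=0, 1-2=-1
a = 2: 2--3=5, 2--1=3, 2-1=1, 2-2=0
Collecting distinct values (and noting 0 appears from a-a):
A - A = {-5, -4, -3, -2, -1, 0, 1, 2, 3, 4, 5}
|A - A| = 11

A - A = {-5, -4, -3, -2, -1, 0, 1, 2, 3, 4, 5}


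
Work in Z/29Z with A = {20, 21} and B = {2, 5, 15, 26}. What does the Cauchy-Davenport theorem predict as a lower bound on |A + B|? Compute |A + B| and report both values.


Cauchy-Davenport: |A + B| ≥ min(p, |A| + |B| - 1) for A, B nonempty in Z/pZ.
|A| = 2, |B| = 4, p = 29.
CD lower bound = min(29, 2 + 4 - 1) = min(29, 5) = 5.
Compute A + B mod 29 directly:
a = 20: 20+2=22, 20+5=25, 20+15=6, 20+26=17
a = 21: 21+2=23, 21+5=26, 21+15=7, 21+26=18
A + B = {6, 7, 17, 18, 22, 23, 25, 26}, so |A + B| = 8.
Verify: 8 ≥ 5? Yes ✓.

CD lower bound = 5, actual |A + B| = 8.


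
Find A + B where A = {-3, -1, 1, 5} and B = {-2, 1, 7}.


A + B = {a + b : a ∈ A, b ∈ B}.
Enumerate all |A|·|B| = 4·3 = 12 pairs (a, b) and collect distinct sums.
a = -3: -3+-2=-5, -3+1=-2, -3+7=4
a = -1: -1+-2=-3, -1+1=0, -1+7=6
a = 1: 1+-2=-1, 1+1=2, 1+7=8
a = 5: 5+-2=3, 5+1=6, 5+7=12
Collecting distinct sums: A + B = {-5, -3, -2, -1, 0, 2, 3, 4, 6, 8, 12}
|A + B| = 11

A + B = {-5, -3, -2, -1, 0, 2, 3, 4, 6, 8, 12}


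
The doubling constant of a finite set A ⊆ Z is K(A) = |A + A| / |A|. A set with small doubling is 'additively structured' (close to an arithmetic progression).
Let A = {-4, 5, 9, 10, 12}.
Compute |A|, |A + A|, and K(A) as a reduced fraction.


|A| = 5.
Compute A + A by enumerating all 25 pairs.
A + A = {-8, 1, 5, 6, 8, 10, 14, 15, 17, 18, 19, 20, 21, 22, 24}, so |A + A| = 15.
K = |A + A| / |A| = 15/5 = 3/1 ≈ 3.0000.
Reference: AP of size 5 gives K = 9/5 ≈ 1.8000; a fully generic set of size 5 gives K ≈ 3.0000.

|A| = 5, |A + A| = 15, K = 15/5 = 3/1.


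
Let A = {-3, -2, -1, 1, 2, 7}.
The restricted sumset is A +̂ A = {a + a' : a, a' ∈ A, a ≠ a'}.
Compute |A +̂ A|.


Restricted sumset: A +̂ A = {a + a' : a ∈ A, a' ∈ A, a ≠ a'}.
Equivalently, take A + A and drop any sum 2a that is achievable ONLY as a + a for a ∈ A (i.e. sums representable only with equal summands).
Enumerate pairs (a, a') with a < a' (symmetric, so each unordered pair gives one sum; this covers all a ≠ a'):
  -3 + -2 = -5
  -3 + -1 = -4
  -3 + 1 = -2
  -3 + 2 = -1
  -3 + 7 = 4
  -2 + -1 = -3
  -2 + 1 = -1
  -2 + 2 = 0
  -2 + 7 = 5
  -1 + 1 = 0
  -1 + 2 = 1
  -1 + 7 = 6
  1 + 2 = 3
  1 + 7 = 8
  2 + 7 = 9
Collected distinct sums: {-5, -4, -3, -2, -1, 0, 1, 3, 4, 5, 6, 8, 9}
|A +̂ A| = 13
(Reference bound: |A +̂ A| ≥ 2|A| - 3 for |A| ≥ 2, with |A| = 6 giving ≥ 9.)

|A +̂ A| = 13


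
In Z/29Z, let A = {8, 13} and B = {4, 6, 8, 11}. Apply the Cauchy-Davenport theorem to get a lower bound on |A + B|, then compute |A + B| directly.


Cauchy-Davenport: |A + B| ≥ min(p, |A| + |B| - 1) for A, B nonempty in Z/pZ.
|A| = 2, |B| = 4, p = 29.
CD lower bound = min(29, 2 + 4 - 1) = min(29, 5) = 5.
Compute A + B mod 29 directly:
a = 8: 8+4=12, 8+6=14, 8+8=16, 8+11=19
a = 13: 13+4=17, 13+6=19, 13+8=21, 13+11=24
A + B = {12, 14, 16, 17, 19, 21, 24}, so |A + B| = 7.
Verify: 7 ≥ 5? Yes ✓.

CD lower bound = 5, actual |A + B| = 7.


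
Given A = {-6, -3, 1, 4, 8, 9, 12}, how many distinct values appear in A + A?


A + A = {a + a' : a, a' ∈ A}; |A| = 7.
General bounds: 2|A| - 1 ≤ |A + A| ≤ |A|(|A|+1)/2, i.e. 13 ≤ |A + A| ≤ 28.
Lower bound 2|A|-1 is attained iff A is an arithmetic progression.
Enumerate sums a + a' for a ≤ a' (symmetric, so this suffices):
a = -6: -6+-6=-12, -6+-3=-9, -6+1=-5, -6+4=-2, -6+8=2, -6+9=3, -6+12=6
a = -3: -3+-3=-6, -3+1=-2, -3+4=1, -3+8=5, -3+9=6, -3+12=9
a = 1: 1+1=2, 1+4=5, 1+8=9, 1+9=10, 1+12=13
a = 4: 4+4=8, 4+8=12, 4+9=13, 4+12=16
a = 8: 8+8=16, 8+9=17, 8+12=20
a = 9: 9+9=18, 9+12=21
a = 12: 12+12=24
Distinct sums: {-12, -9, -6, -5, -2, 1, 2, 3, 5, 6, 8, 9, 10, 12, 13, 16, 17, 18, 20, 21, 24}
|A + A| = 21

|A + A| = 21


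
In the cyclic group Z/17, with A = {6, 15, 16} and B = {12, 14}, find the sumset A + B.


Work in Z/17Z: reduce every sum a + b modulo 17.
Enumerate all 6 pairs:
a = 6: 6+12=1, 6+14=3
a = 15: 15+12=10, 15+14=12
a = 16: 16+12=11, 16+14=13
Distinct residues collected: {1, 3, 10, 11, 12, 13}
|A + B| = 6 (out of 17 total residues).

A + B = {1, 3, 10, 11, 12, 13}


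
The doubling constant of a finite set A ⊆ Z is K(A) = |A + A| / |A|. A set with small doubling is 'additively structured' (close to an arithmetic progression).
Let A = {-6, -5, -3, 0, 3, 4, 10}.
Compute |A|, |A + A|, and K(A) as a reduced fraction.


|A| = 7.
Compute A + A by enumerating all 49 pairs.
A + A = {-12, -11, -10, -9, -8, -6, -5, -3, -2, -1, 0, 1, 3, 4, 5, 6, 7, 8, 10, 13, 14, 20}, so |A + A| = 22.
K = |A + A| / |A| = 22/7 (already in lowest terms) ≈ 3.1429.
Reference: AP of size 7 gives K = 13/7 ≈ 1.8571; a fully generic set of size 7 gives K ≈ 4.0000.

|A| = 7, |A + A| = 22, K = 22/7.


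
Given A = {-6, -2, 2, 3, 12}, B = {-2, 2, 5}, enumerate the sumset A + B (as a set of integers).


A + B = {a + b : a ∈ A, b ∈ B}.
Enumerate all |A|·|B| = 5·3 = 15 pairs (a, b) and collect distinct sums.
a = -6: -6+-2=-8, -6+2=-4, -6+5=-1
a = -2: -2+-2=-4, -2+2=0, -2+5=3
a = 2: 2+-2=0, 2+2=4, 2+5=7
a = 3: 3+-2=1, 3+2=5, 3+5=8
a = 12: 12+-2=10, 12+2=14, 12+5=17
Collecting distinct sums: A + B = {-8, -4, -1, 0, 1, 3, 4, 5, 7, 8, 10, 14, 17}
|A + B| = 13

A + B = {-8, -4, -1, 0, 1, 3, 4, 5, 7, 8, 10, 14, 17}


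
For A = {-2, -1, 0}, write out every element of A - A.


A - A = {a - a' : a, a' ∈ A}.
Compute a - a' for each ordered pair (a, a'):
a = -2: -2--2=0, -2--1=-1, -2-0=-2
a = -1: -1--2=1, -1--1=0, -1-0=-1
a = 0: 0--2=2, 0--1=1, 0-0=0
Collecting distinct values (and noting 0 appears from a-a):
A - A = {-2, -1, 0, 1, 2}
|A - A| = 5

A - A = {-2, -1, 0, 1, 2}


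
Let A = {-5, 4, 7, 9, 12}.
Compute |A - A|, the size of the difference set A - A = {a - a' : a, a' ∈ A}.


A - A = {a - a' : a, a' ∈ A}; |A| = 5.
Bounds: 2|A|-1 ≤ |A - A| ≤ |A|² - |A| + 1, i.e. 9 ≤ |A - A| ≤ 21.
Note: 0 ∈ A - A always (from a - a). The set is symmetric: if d ∈ A - A then -d ∈ A - A.
Enumerate nonzero differences d = a - a' with a > a' (then include -d):
Positive differences: {2, 3, 5, 8, 9, 12, 14, 17}
Full difference set: {0} ∪ (positive diffs) ∪ (negative diffs).
|A - A| = 1 + 2·8 = 17 (matches direct enumeration: 17).

|A - A| = 17


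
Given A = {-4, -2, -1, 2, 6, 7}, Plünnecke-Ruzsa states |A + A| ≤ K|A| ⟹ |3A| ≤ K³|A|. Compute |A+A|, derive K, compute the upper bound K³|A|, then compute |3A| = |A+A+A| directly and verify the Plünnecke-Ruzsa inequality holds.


|A| = 6.
Step 1: Compute A + A by enumerating all 36 pairs.
A + A = {-8, -6, -5, -4, -3, -2, 0, 1, 2, 3, 4, 5, 6, 8, 9, 12, 13, 14}, so |A + A| = 18.
Step 2: Doubling constant K = |A + A|/|A| = 18/6 = 18/6 ≈ 3.0000.
Step 3: Plünnecke-Ruzsa gives |3A| ≤ K³·|A| = (3.0000)³ · 6 ≈ 162.0000.
Step 4: Compute 3A = A + A + A directly by enumerating all triples (a,b,c) ∈ A³; |3A| = 32.
Step 5: Check 32 ≤ 162.0000? Yes ✓.

K = 18/6, Plünnecke-Ruzsa bound K³|A| ≈ 162.0000, |3A| = 32, inequality holds.


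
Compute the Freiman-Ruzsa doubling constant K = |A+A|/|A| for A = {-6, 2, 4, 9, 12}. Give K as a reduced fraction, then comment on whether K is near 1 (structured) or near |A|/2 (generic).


|A| = 5.
Compute A + A by enumerating all 25 pairs.
A + A = {-12, -4, -2, 3, 4, 6, 8, 11, 13, 14, 16, 18, 21, 24}, so |A + A| = 14.
K = |A + A| / |A| = 14/5 (already in lowest terms) ≈ 2.8000.
Reference: AP of size 5 gives K = 9/5 ≈ 1.8000; a fully generic set of size 5 gives K ≈ 3.0000.

|A| = 5, |A + A| = 14, K = 14/5.


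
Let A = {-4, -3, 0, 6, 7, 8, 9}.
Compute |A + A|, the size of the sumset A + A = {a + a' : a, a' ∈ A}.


A + A = {a + a' : a, a' ∈ A}; |A| = 7.
General bounds: 2|A| - 1 ≤ |A + A| ≤ |A|(|A|+1)/2, i.e. 13 ≤ |A + A| ≤ 28.
Lower bound 2|A|-1 is attained iff A is an arithmetic progression.
Enumerate sums a + a' for a ≤ a' (symmetric, so this suffices):
a = -4: -4+-4=-8, -4+-3=-7, -4+0=-4, -4+6=2, -4+7=3, -4+8=4, -4+9=5
a = -3: -3+-3=-6, -3+0=-3, -3+6=3, -3+7=4, -3+8=5, -3+9=6
a = 0: 0+0=0, 0+6=6, 0+7=7, 0+8=8, 0+9=9
a = 6: 6+6=12, 6+7=13, 6+8=14, 6+9=15
a = 7: 7+7=14, 7+8=15, 7+9=16
a = 8: 8+8=16, 8+9=17
a = 9: 9+9=18
Distinct sums: {-8, -7, -6, -4, -3, 0, 2, 3, 4, 5, 6, 7, 8, 9, 12, 13, 14, 15, 16, 17, 18}
|A + A| = 21

|A + A| = 21


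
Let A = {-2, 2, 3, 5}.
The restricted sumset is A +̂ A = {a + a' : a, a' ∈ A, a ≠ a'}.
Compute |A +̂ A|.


Restricted sumset: A +̂ A = {a + a' : a ∈ A, a' ∈ A, a ≠ a'}.
Equivalently, take A + A and drop any sum 2a that is achievable ONLY as a + a for a ∈ A (i.e. sums representable only with equal summands).
Enumerate pairs (a, a') with a < a' (symmetric, so each unordered pair gives one sum; this covers all a ≠ a'):
  -2 + 2 = 0
  -2 + 3 = 1
  -2 + 5 = 3
  2 + 3 = 5
  2 + 5 = 7
  3 + 5 = 8
Collected distinct sums: {0, 1, 3, 5, 7, 8}
|A +̂ A| = 6
(Reference bound: |A +̂ A| ≥ 2|A| - 3 for |A| ≥ 2, with |A| = 4 giving ≥ 5.)

|A +̂ A| = 6


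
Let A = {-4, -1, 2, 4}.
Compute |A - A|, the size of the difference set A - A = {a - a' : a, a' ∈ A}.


A - A = {a - a' : a, a' ∈ A}; |A| = 4.
Bounds: 2|A|-1 ≤ |A - A| ≤ |A|² - |A| + 1, i.e. 7 ≤ |A - A| ≤ 13.
Note: 0 ∈ A - A always (from a - a). The set is symmetric: if d ∈ A - A then -d ∈ A - A.
Enumerate nonzero differences d = a - a' with a > a' (then include -d):
Positive differences: {2, 3, 5, 6, 8}
Full difference set: {0} ∪ (positive diffs) ∪ (negative diffs).
|A - A| = 1 + 2·5 = 11 (matches direct enumeration: 11).

|A - A| = 11


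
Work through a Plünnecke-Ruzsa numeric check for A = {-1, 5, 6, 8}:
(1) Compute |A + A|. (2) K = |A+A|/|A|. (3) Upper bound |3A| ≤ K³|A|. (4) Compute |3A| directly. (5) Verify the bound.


|A| = 4.
Step 1: Compute A + A by enumerating all 16 pairs.
A + A = {-2, 4, 5, 7, 10, 11, 12, 13, 14, 16}, so |A + A| = 10.
Step 2: Doubling constant K = |A + A|/|A| = 10/4 = 10/4 ≈ 2.5000.
Step 3: Plünnecke-Ruzsa gives |3A| ≤ K³·|A| = (2.5000)³ · 4 ≈ 62.5000.
Step 4: Compute 3A = A + A + A directly by enumerating all triples (a,b,c) ∈ A³; |3A| = 18.
Step 5: Check 18 ≤ 62.5000? Yes ✓.

K = 10/4, Plünnecke-Ruzsa bound K³|A| ≈ 62.5000, |3A| = 18, inequality holds.


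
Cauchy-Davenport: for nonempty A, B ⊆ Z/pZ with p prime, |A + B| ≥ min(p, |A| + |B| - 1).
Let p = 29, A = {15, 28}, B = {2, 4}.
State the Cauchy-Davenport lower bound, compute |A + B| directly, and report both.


Cauchy-Davenport: |A + B| ≥ min(p, |A| + |B| - 1) for A, B nonempty in Z/pZ.
|A| = 2, |B| = 2, p = 29.
CD lower bound = min(29, 2 + 2 - 1) = min(29, 3) = 3.
Compute A + B mod 29 directly:
a = 15: 15+2=17, 15+4=19
a = 28: 28+2=1, 28+4=3
A + B = {1, 3, 17, 19}, so |A + B| = 4.
Verify: 4 ≥ 3? Yes ✓.

CD lower bound = 3, actual |A + B| = 4.


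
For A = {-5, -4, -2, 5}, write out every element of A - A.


A - A = {a - a' : a, a' ∈ A}.
Compute a - a' for each ordered pair (a, a'):
a = -5: -5--5=0, -5--4=-1, -5--2=-3, -5-5=-10
a = -4: -4--5=1, -4--4=0, -4--2=-2, -4-5=-9
a = -2: -2--5=3, -2--4=2, -2--2=0, -2-5=-7
a = 5: 5--5=10, 5--4=9, 5--2=7, 5-5=0
Collecting distinct values (and noting 0 appears from a-a):
A - A = {-10, -9, -7, -3, -2, -1, 0, 1, 2, 3, 7, 9, 10}
|A - A| = 13

A - A = {-10, -9, -7, -3, -2, -1, 0, 1, 2, 3, 7, 9, 10}


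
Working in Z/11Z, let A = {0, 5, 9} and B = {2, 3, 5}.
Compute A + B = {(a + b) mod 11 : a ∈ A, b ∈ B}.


Work in Z/11Z: reduce every sum a + b modulo 11.
Enumerate all 9 pairs:
a = 0: 0+2=2, 0+3=3, 0+5=5
a = 5: 5+2=7, 5+3=8, 5+5=10
a = 9: 9+2=0, 9+3=1, 9+5=3
Distinct residues collected: {0, 1, 2, 3, 5, 7, 8, 10}
|A + B| = 8 (out of 11 total residues).

A + B = {0, 1, 2, 3, 5, 7, 8, 10}


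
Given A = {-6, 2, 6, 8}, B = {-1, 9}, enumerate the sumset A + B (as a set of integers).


A + B = {a + b : a ∈ A, b ∈ B}.
Enumerate all |A|·|B| = 4·2 = 8 pairs (a, b) and collect distinct sums.
a = -6: -6+-1=-7, -6+9=3
a = 2: 2+-1=1, 2+9=11
a = 6: 6+-1=5, 6+9=15
a = 8: 8+-1=7, 8+9=17
Collecting distinct sums: A + B = {-7, 1, 3, 5, 7, 11, 15, 17}
|A + B| = 8

A + B = {-7, 1, 3, 5, 7, 11, 15, 17}


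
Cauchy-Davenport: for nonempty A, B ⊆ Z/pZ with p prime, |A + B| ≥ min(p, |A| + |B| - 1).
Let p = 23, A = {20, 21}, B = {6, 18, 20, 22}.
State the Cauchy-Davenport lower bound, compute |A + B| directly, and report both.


Cauchy-Davenport: |A + B| ≥ min(p, |A| + |B| - 1) for A, B nonempty in Z/pZ.
|A| = 2, |B| = 4, p = 23.
CD lower bound = min(23, 2 + 4 - 1) = min(23, 5) = 5.
Compute A + B mod 23 directly:
a = 20: 20+6=3, 20+18=15, 20+20=17, 20+22=19
a = 21: 21+6=4, 21+18=16, 21+20=18, 21+22=20
A + B = {3, 4, 15, 16, 17, 18, 19, 20}, so |A + B| = 8.
Verify: 8 ≥ 5? Yes ✓.

CD lower bound = 5, actual |A + B| = 8.


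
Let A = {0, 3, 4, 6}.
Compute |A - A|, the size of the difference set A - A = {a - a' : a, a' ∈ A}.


A - A = {a - a' : a, a' ∈ A}; |A| = 4.
Bounds: 2|A|-1 ≤ |A - A| ≤ |A|² - |A| + 1, i.e. 7 ≤ |A - A| ≤ 13.
Note: 0 ∈ A - A always (from a - a). The set is symmetric: if d ∈ A - A then -d ∈ A - A.
Enumerate nonzero differences d = a - a' with a > a' (then include -d):
Positive differences: {1, 2, 3, 4, 6}
Full difference set: {0} ∪ (positive diffs) ∪ (negative diffs).
|A - A| = 1 + 2·5 = 11 (matches direct enumeration: 11).

|A - A| = 11


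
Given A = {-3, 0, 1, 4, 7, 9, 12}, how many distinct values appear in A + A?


A + A = {a + a' : a, a' ∈ A}; |A| = 7.
General bounds: 2|A| - 1 ≤ |A + A| ≤ |A|(|A|+1)/2, i.e. 13 ≤ |A + A| ≤ 28.
Lower bound 2|A|-1 is attained iff A is an arithmetic progression.
Enumerate sums a + a' for a ≤ a' (symmetric, so this suffices):
a = -3: -3+-3=-6, -3+0=-3, -3+1=-2, -3+4=1, -3+7=4, -3+9=6, -3+12=9
a = 0: 0+0=0, 0+1=1, 0+4=4, 0+7=7, 0+9=9, 0+12=12
a = 1: 1+1=2, 1+4=5, 1+7=8, 1+9=10, 1+12=13
a = 4: 4+4=8, 4+7=11, 4+9=13, 4+12=16
a = 7: 7+7=14, 7+9=16, 7+12=19
a = 9: 9+9=18, 9+12=21
a = 12: 12+12=24
Distinct sums: {-6, -3, -2, 0, 1, 2, 4, 5, 6, 7, 8, 9, 10, 11, 12, 13, 14, 16, 18, 19, 21, 24}
|A + A| = 22

|A + A| = 22


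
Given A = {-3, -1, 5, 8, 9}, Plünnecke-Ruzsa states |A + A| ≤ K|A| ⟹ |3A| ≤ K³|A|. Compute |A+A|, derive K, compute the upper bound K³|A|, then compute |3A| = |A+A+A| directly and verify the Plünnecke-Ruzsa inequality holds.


|A| = 5.
Step 1: Compute A + A by enumerating all 25 pairs.
A + A = {-6, -4, -2, 2, 4, 5, 6, 7, 8, 10, 13, 14, 16, 17, 18}, so |A + A| = 15.
Step 2: Doubling constant K = |A + A|/|A| = 15/5 = 15/5 ≈ 3.0000.
Step 3: Plünnecke-Ruzsa gives |3A| ≤ K³·|A| = (3.0000)³ · 5 ≈ 135.0000.
Step 4: Compute 3A = A + A + A directly by enumerating all triples (a,b,c) ∈ A³; |3A| = 30.
Step 5: Check 30 ≤ 135.0000? Yes ✓.

K = 15/5, Plünnecke-Ruzsa bound K³|A| ≈ 135.0000, |3A| = 30, inequality holds.


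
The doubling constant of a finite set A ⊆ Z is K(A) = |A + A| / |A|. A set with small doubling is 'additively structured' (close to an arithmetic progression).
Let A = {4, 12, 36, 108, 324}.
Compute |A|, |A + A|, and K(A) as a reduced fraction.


|A| = 5.
Compute A + A by enumerating all 25 pairs.
A + A = {8, 16, 24, 40, 48, 72, 112, 120, 144, 216, 328, 336, 360, 432, 648}, so |A + A| = 15.
K = |A + A| / |A| = 15/5 = 3/1 ≈ 3.0000.
Reference: AP of size 5 gives K = 9/5 ≈ 1.8000; a fully generic set of size 5 gives K ≈ 3.0000.

|A| = 5, |A + A| = 15, K = 15/5 = 3/1.


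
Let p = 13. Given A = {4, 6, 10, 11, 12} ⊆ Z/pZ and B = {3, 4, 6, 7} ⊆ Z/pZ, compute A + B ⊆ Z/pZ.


Work in Z/13Z: reduce every sum a + b modulo 13.
Enumerate all 20 pairs:
a = 4: 4+3=7, 4+4=8, 4+6=10, 4+7=11
a = 6: 6+3=9, 6+4=10, 6+6=12, 6+7=0
a = 10: 10+3=0, 10+4=1, 10+6=3, 10+7=4
a = 11: 11+3=1, 11+4=2, 11+6=4, 11+7=5
a = 12: 12+3=2, 12+4=3, 12+6=5, 12+7=6
Distinct residues collected: {0, 1, 2, 3, 4, 5, 6, 7, 8, 9, 10, 11, 12}
|A + B| = 13 (out of 13 total residues).

A + B = {0, 1, 2, 3, 4, 5, 6, 7, 8, 9, 10, 11, 12}


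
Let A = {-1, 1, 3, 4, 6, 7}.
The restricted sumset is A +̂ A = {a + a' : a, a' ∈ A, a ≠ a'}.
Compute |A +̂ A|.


Restricted sumset: A +̂ A = {a + a' : a ∈ A, a' ∈ A, a ≠ a'}.
Equivalently, take A + A and drop any sum 2a that is achievable ONLY as a + a for a ∈ A (i.e. sums representable only with equal summands).
Enumerate pairs (a, a') with a < a' (symmetric, so each unordered pair gives one sum; this covers all a ≠ a'):
  -1 + 1 = 0
  -1 + 3 = 2
  -1 + 4 = 3
  -1 + 6 = 5
  -1 + 7 = 6
  1 + 3 = 4
  1 + 4 = 5
  1 + 6 = 7
  1 + 7 = 8
  3 + 4 = 7
  3 + 6 = 9
  3 + 7 = 10
  4 + 6 = 10
  4 + 7 = 11
  6 + 7 = 13
Collected distinct sums: {0, 2, 3, 4, 5, 6, 7, 8, 9, 10, 11, 13}
|A +̂ A| = 12
(Reference bound: |A +̂ A| ≥ 2|A| - 3 for |A| ≥ 2, with |A| = 6 giving ≥ 9.)

|A +̂ A| = 12


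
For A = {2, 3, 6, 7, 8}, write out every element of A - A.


A - A = {a - a' : a, a' ∈ A}.
Compute a - a' for each ordered pair (a, a'):
a = 2: 2-2=0, 2-3=-1, 2-6=-4, 2-7=-5, 2-8=-6
a = 3: 3-2=1, 3-3=0, 3-6=-3, 3-7=-4, 3-8=-5
a = 6: 6-2=4, 6-3=3, 6-6=0, 6-7=-1, 6-8=-2
a = 7: 7-2=5, 7-3=4, 7-6=1, 7-7=0, 7-8=-1
a = 8: 8-2=6, 8-3=5, 8-6=2, 8-7=1, 8-8=0
Collecting distinct values (and noting 0 appears from a-a):
A - A = {-6, -5, -4, -3, -2, -1, 0, 1, 2, 3, 4, 5, 6}
|A - A| = 13

A - A = {-6, -5, -4, -3, -2, -1, 0, 1, 2, 3, 4, 5, 6}


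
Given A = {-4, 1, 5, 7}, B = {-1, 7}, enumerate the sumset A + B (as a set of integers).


A + B = {a + b : a ∈ A, b ∈ B}.
Enumerate all |A|·|B| = 4·2 = 8 pairs (a, b) and collect distinct sums.
a = -4: -4+-1=-5, -4+7=3
a = 1: 1+-1=0, 1+7=8
a = 5: 5+-1=4, 5+7=12
a = 7: 7+-1=6, 7+7=14
Collecting distinct sums: A + B = {-5, 0, 3, 4, 6, 8, 12, 14}
|A + B| = 8

A + B = {-5, 0, 3, 4, 6, 8, 12, 14}


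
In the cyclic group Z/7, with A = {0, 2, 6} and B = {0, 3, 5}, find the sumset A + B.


Work in Z/7Z: reduce every sum a + b modulo 7.
Enumerate all 9 pairs:
a = 0: 0+0=0, 0+3=3, 0+5=5
a = 2: 2+0=2, 2+3=5, 2+5=0
a = 6: 6+0=6, 6+3=2, 6+5=4
Distinct residues collected: {0, 2, 3, 4, 5, 6}
|A + B| = 6 (out of 7 total residues).

A + B = {0, 2, 3, 4, 5, 6}


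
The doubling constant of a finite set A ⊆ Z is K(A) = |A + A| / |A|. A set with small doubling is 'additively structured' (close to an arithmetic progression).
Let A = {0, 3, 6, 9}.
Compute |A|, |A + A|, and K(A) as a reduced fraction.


|A| = 4.
Compute A + A by enumerating all 16 pairs.
A + A = {0, 3, 6, 9, 12, 15, 18}, so |A + A| = 7.
K = |A + A| / |A| = 7/4 (already in lowest terms) ≈ 1.7500.
Reference: AP of size 4 gives K = 7/4 ≈ 1.7500; a fully generic set of size 4 gives K ≈ 2.5000.

|A| = 4, |A + A| = 7, K = 7/4.


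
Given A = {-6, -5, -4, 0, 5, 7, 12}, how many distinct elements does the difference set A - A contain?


A - A = {a - a' : a, a' ∈ A}; |A| = 7.
Bounds: 2|A|-1 ≤ |A - A| ≤ |A|² - |A| + 1, i.e. 13 ≤ |A - A| ≤ 43.
Note: 0 ∈ A - A always (from a - a). The set is symmetric: if d ∈ A - A then -d ∈ A - A.
Enumerate nonzero differences d = a - a' with a > a' (then include -d):
Positive differences: {1, 2, 4, 5, 6, 7, 9, 10, 11, 12, 13, 16, 17, 18}
Full difference set: {0} ∪ (positive diffs) ∪ (negative diffs).
|A - A| = 1 + 2·14 = 29 (matches direct enumeration: 29).

|A - A| = 29


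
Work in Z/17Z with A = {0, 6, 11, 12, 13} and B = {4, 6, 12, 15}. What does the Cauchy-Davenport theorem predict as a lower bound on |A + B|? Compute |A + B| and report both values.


Cauchy-Davenport: |A + B| ≥ min(p, |A| + |B| - 1) for A, B nonempty in Z/pZ.
|A| = 5, |B| = 4, p = 17.
CD lower bound = min(17, 5 + 4 - 1) = min(17, 8) = 8.
Compute A + B mod 17 directly:
a = 0: 0+4=4, 0+6=6, 0+12=12, 0+15=15
a = 6: 6+4=10, 6+6=12, 6+12=1, 6+15=4
a = 11: 11+4=15, 11+6=0, 11+12=6, 11+15=9
a = 12: 12+4=16, 12+6=1, 12+12=7, 12+15=10
a = 13: 13+4=0, 13+6=2, 13+12=8, 13+15=11
A + B = {0, 1, 2, 4, 6, 7, 8, 9, 10, 11, 12, 15, 16}, so |A + B| = 13.
Verify: 13 ≥ 8? Yes ✓.

CD lower bound = 8, actual |A + B| = 13.


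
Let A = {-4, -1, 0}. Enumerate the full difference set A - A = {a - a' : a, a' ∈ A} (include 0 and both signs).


A - A = {a - a' : a, a' ∈ A}.
Compute a - a' for each ordered pair (a, a'):
a = -4: -4--4=0, -4--1=-3, -4-0=-4
a = -1: -1--4=3, -1--1=0, -1-0=-1
a = 0: 0--4=4, 0--1=1, 0-0=0
Collecting distinct values (and noting 0 appears from a-a):
A - A = {-4, -3, -1, 0, 1, 3, 4}
|A - A| = 7

A - A = {-4, -3, -1, 0, 1, 3, 4}


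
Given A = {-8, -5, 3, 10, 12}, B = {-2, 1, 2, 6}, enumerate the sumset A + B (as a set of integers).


A + B = {a + b : a ∈ A, b ∈ B}.
Enumerate all |A|·|B| = 5·4 = 20 pairs (a, b) and collect distinct sums.
a = -8: -8+-2=-10, -8+1=-7, -8+2=-6, -8+6=-2
a = -5: -5+-2=-7, -5+1=-4, -5+2=-3, -5+6=1
a = 3: 3+-2=1, 3+1=4, 3+2=5, 3+6=9
a = 10: 10+-2=8, 10+1=11, 10+2=12, 10+6=16
a = 12: 12+-2=10, 12+1=13, 12+2=14, 12+6=18
Collecting distinct sums: A + B = {-10, -7, -6, -4, -3, -2, 1, 4, 5, 8, 9, 10, 11, 12, 13, 14, 16, 18}
|A + B| = 18

A + B = {-10, -7, -6, -4, -3, -2, 1, 4, 5, 8, 9, 10, 11, 12, 13, 14, 16, 18}


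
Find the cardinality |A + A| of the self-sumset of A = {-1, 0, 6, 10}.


A + A = {a + a' : a, a' ∈ A}; |A| = 4.
General bounds: 2|A| - 1 ≤ |A + A| ≤ |A|(|A|+1)/2, i.e. 7 ≤ |A + A| ≤ 10.
Lower bound 2|A|-1 is attained iff A is an arithmetic progression.
Enumerate sums a + a' for a ≤ a' (symmetric, so this suffices):
a = -1: -1+-1=-2, -1+0=-1, -1+6=5, -1+10=9
a = 0: 0+0=0, 0+6=6, 0+10=10
a = 6: 6+6=12, 6+10=16
a = 10: 10+10=20
Distinct sums: {-2, -1, 0, 5, 6, 9, 10, 12, 16, 20}
|A + A| = 10

|A + A| = 10


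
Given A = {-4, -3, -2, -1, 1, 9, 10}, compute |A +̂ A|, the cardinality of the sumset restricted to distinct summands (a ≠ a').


Restricted sumset: A +̂ A = {a + a' : a ∈ A, a' ∈ A, a ≠ a'}.
Equivalently, take A + A and drop any sum 2a that is achievable ONLY as a + a for a ∈ A (i.e. sums representable only with equal summands).
Enumerate pairs (a, a') with a < a' (symmetric, so each unordered pair gives one sum; this covers all a ≠ a'):
  -4 + -3 = -7
  -4 + -2 = -6
  -4 + -1 = -5
  -4 + 1 = -3
  -4 + 9 = 5
  -4 + 10 = 6
  -3 + -2 = -5
  -3 + -1 = -4
  -3 + 1 = -2
  -3 + 9 = 6
  -3 + 10 = 7
  -2 + -1 = -3
  -2 + 1 = -1
  -2 + 9 = 7
  -2 + 10 = 8
  -1 + 1 = 0
  -1 + 9 = 8
  -1 + 10 = 9
  1 + 9 = 10
  1 + 10 = 11
  9 + 10 = 19
Collected distinct sums: {-7, -6, -5, -4, -3, -2, -1, 0, 5, 6, 7, 8, 9, 10, 11, 19}
|A +̂ A| = 16
(Reference bound: |A +̂ A| ≥ 2|A| - 3 for |A| ≥ 2, with |A| = 7 giving ≥ 11.)

|A +̂ A| = 16


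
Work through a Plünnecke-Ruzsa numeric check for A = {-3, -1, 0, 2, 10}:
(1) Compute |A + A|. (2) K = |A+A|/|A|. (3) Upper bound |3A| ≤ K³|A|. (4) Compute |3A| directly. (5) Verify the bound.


|A| = 5.
Step 1: Compute A + A by enumerating all 25 pairs.
A + A = {-6, -4, -3, -2, -1, 0, 1, 2, 4, 7, 9, 10, 12, 20}, so |A + A| = 14.
Step 2: Doubling constant K = |A + A|/|A| = 14/5 = 14/5 ≈ 2.8000.
Step 3: Plünnecke-Ruzsa gives |3A| ≤ K³·|A| = (2.8000)³ · 5 ≈ 109.7600.
Step 4: Compute 3A = A + A + A directly by enumerating all triples (a,b,c) ∈ A³; |3A| = 26.
Step 5: Check 26 ≤ 109.7600? Yes ✓.

K = 14/5, Plünnecke-Ruzsa bound K³|A| ≈ 109.7600, |3A| = 26, inequality holds.


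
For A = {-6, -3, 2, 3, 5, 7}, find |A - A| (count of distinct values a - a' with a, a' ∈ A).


A - A = {a - a' : a, a' ∈ A}; |A| = 6.
Bounds: 2|A|-1 ≤ |A - A| ≤ |A|² - |A| + 1, i.e. 11 ≤ |A - A| ≤ 31.
Note: 0 ∈ A - A always (from a - a). The set is symmetric: if d ∈ A - A then -d ∈ A - A.
Enumerate nonzero differences d = a - a' with a > a' (then include -d):
Positive differences: {1, 2, 3, 4, 5, 6, 8, 9, 10, 11, 13}
Full difference set: {0} ∪ (positive diffs) ∪ (negative diffs).
|A - A| = 1 + 2·11 = 23 (matches direct enumeration: 23).

|A - A| = 23


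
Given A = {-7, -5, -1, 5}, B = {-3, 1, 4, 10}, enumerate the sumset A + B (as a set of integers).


A + B = {a + b : a ∈ A, b ∈ B}.
Enumerate all |A|·|B| = 4·4 = 16 pairs (a, b) and collect distinct sums.
a = -7: -7+-3=-10, -7+1=-6, -7+4=-3, -7+10=3
a = -5: -5+-3=-8, -5+1=-4, -5+4=-1, -5+10=5
a = -1: -1+-3=-4, -1+1=0, -1+4=3, -1+10=9
a = 5: 5+-3=2, 5+1=6, 5+4=9, 5+10=15
Collecting distinct sums: A + B = {-10, -8, -6, -4, -3, -1, 0, 2, 3, 5, 6, 9, 15}
|A + B| = 13

A + B = {-10, -8, -6, -4, -3, -1, 0, 2, 3, 5, 6, 9, 15}


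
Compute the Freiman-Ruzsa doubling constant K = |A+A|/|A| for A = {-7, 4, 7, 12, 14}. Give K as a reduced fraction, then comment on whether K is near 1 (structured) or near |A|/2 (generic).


|A| = 5.
Compute A + A by enumerating all 25 pairs.
A + A = {-14, -3, 0, 5, 7, 8, 11, 14, 16, 18, 19, 21, 24, 26, 28}, so |A + A| = 15.
K = |A + A| / |A| = 15/5 = 3/1 ≈ 3.0000.
Reference: AP of size 5 gives K = 9/5 ≈ 1.8000; a fully generic set of size 5 gives K ≈ 3.0000.

|A| = 5, |A + A| = 15, K = 15/5 = 3/1.


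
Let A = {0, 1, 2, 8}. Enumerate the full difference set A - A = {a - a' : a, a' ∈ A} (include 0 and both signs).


A - A = {a - a' : a, a' ∈ A}.
Compute a - a' for each ordered pair (a, a'):
a = 0: 0-0=0, 0-1=-1, 0-2=-2, 0-8=-8
a = 1: 1-0=1, 1-1=0, 1-2=-1, 1-8=-7
a = 2: 2-0=2, 2-1=1, 2-2=0, 2-8=-6
a = 8: 8-0=8, 8-1=7, 8-2=6, 8-8=0
Collecting distinct values (and noting 0 appears from a-a):
A - A = {-8, -7, -6, -2, -1, 0, 1, 2, 6, 7, 8}
|A - A| = 11

A - A = {-8, -7, -6, -2, -1, 0, 1, 2, 6, 7, 8}


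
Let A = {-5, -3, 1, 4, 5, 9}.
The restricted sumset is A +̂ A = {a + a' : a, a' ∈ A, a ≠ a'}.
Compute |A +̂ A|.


Restricted sumset: A +̂ A = {a + a' : a ∈ A, a' ∈ A, a ≠ a'}.
Equivalently, take A + A and drop any sum 2a that is achievable ONLY as a + a for a ∈ A (i.e. sums representable only with equal summands).
Enumerate pairs (a, a') with a < a' (symmetric, so each unordered pair gives one sum; this covers all a ≠ a'):
  -5 + -3 = -8
  -5 + 1 = -4
  -5 + 4 = -1
  -5 + 5 = 0
  -5 + 9 = 4
  -3 + 1 = -2
  -3 + 4 = 1
  -3 + 5 = 2
  -3 + 9 = 6
  1 + 4 = 5
  1 + 5 = 6
  1 + 9 = 10
  4 + 5 = 9
  4 + 9 = 13
  5 + 9 = 14
Collected distinct sums: {-8, -4, -2, -1, 0, 1, 2, 4, 5, 6, 9, 10, 13, 14}
|A +̂ A| = 14
(Reference bound: |A +̂ A| ≥ 2|A| - 3 for |A| ≥ 2, with |A| = 6 giving ≥ 9.)

|A +̂ A| = 14


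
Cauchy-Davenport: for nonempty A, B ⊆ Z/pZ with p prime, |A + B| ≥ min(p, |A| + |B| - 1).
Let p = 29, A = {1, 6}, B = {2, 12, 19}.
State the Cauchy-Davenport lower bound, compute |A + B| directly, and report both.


Cauchy-Davenport: |A + B| ≥ min(p, |A| + |B| - 1) for A, B nonempty in Z/pZ.
|A| = 2, |B| = 3, p = 29.
CD lower bound = min(29, 2 + 3 - 1) = min(29, 4) = 4.
Compute A + B mod 29 directly:
a = 1: 1+2=3, 1+12=13, 1+19=20
a = 6: 6+2=8, 6+12=18, 6+19=25
A + B = {3, 8, 13, 18, 20, 25}, so |A + B| = 6.
Verify: 6 ≥ 4? Yes ✓.

CD lower bound = 4, actual |A + B| = 6.


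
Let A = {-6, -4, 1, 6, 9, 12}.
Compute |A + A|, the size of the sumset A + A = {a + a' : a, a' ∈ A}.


A + A = {a + a' : a, a' ∈ A}; |A| = 6.
General bounds: 2|A| - 1 ≤ |A + A| ≤ |A|(|A|+1)/2, i.e. 11 ≤ |A + A| ≤ 21.
Lower bound 2|A|-1 is attained iff A is an arithmetic progression.
Enumerate sums a + a' for a ≤ a' (symmetric, so this suffices):
a = -6: -6+-6=-12, -6+-4=-10, -6+1=-5, -6+6=0, -6+9=3, -6+12=6
a = -4: -4+-4=-8, -4+1=-3, -4+6=2, -4+9=5, -4+12=8
a = 1: 1+1=2, 1+6=7, 1+9=10, 1+12=13
a = 6: 6+6=12, 6+9=15, 6+12=18
a = 9: 9+9=18, 9+12=21
a = 12: 12+12=24
Distinct sums: {-12, -10, -8, -5, -3, 0, 2, 3, 5, 6, 7, 8, 10, 12, 13, 15, 18, 21, 24}
|A + A| = 19

|A + A| = 19


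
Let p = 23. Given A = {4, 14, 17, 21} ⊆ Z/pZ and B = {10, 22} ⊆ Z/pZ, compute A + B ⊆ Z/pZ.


Work in Z/23Z: reduce every sum a + b modulo 23.
Enumerate all 8 pairs:
a = 4: 4+10=14, 4+22=3
a = 14: 14+10=1, 14+22=13
a = 17: 17+10=4, 17+22=16
a = 21: 21+10=8, 21+22=20
Distinct residues collected: {1, 3, 4, 8, 13, 14, 16, 20}
|A + B| = 8 (out of 23 total residues).

A + B = {1, 3, 4, 8, 13, 14, 16, 20}


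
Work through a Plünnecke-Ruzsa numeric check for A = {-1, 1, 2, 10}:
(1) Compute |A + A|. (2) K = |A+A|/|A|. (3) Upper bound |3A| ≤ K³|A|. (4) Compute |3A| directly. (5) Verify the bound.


|A| = 4.
Step 1: Compute A + A by enumerating all 16 pairs.
A + A = {-2, 0, 1, 2, 3, 4, 9, 11, 12, 20}, so |A + A| = 10.
Step 2: Doubling constant K = |A + A|/|A| = 10/4 = 10/4 ≈ 2.5000.
Step 3: Plünnecke-Ruzsa gives |3A| ≤ K³·|A| = (2.5000)³ · 4 ≈ 62.5000.
Step 4: Compute 3A = A + A + A directly by enumerating all triples (a,b,c) ∈ A³; |3A| = 19.
Step 5: Check 19 ≤ 62.5000? Yes ✓.

K = 10/4, Plünnecke-Ruzsa bound K³|A| ≈ 62.5000, |3A| = 19, inequality holds.


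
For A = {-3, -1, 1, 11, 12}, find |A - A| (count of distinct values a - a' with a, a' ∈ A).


A - A = {a - a' : a, a' ∈ A}; |A| = 5.
Bounds: 2|A|-1 ≤ |A - A| ≤ |A|² - |A| + 1, i.e. 9 ≤ |A - A| ≤ 21.
Note: 0 ∈ A - A always (from a - a). The set is symmetric: if d ∈ A - A then -d ∈ A - A.
Enumerate nonzero differences d = a - a' with a > a' (then include -d):
Positive differences: {1, 2, 4, 10, 11, 12, 13, 14, 15}
Full difference set: {0} ∪ (positive diffs) ∪ (negative diffs).
|A - A| = 1 + 2·9 = 19 (matches direct enumeration: 19).

|A - A| = 19


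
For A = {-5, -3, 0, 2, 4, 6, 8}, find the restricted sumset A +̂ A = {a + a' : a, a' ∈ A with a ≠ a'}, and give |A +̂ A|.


Restricted sumset: A +̂ A = {a + a' : a ∈ A, a' ∈ A, a ≠ a'}.
Equivalently, take A + A and drop any sum 2a that is achievable ONLY as a + a for a ∈ A (i.e. sums representable only with equal summands).
Enumerate pairs (a, a') with a < a' (symmetric, so each unordered pair gives one sum; this covers all a ≠ a'):
  -5 + -3 = -8
  -5 + 0 = -5
  -5 + 2 = -3
  -5 + 4 = -1
  -5 + 6 = 1
  -5 + 8 = 3
  -3 + 0 = -3
  -3 + 2 = -1
  -3 + 4 = 1
  -3 + 6 = 3
  -3 + 8 = 5
  0 + 2 = 2
  0 + 4 = 4
  0 + 6 = 6
  0 + 8 = 8
  2 + 4 = 6
  2 + 6 = 8
  2 + 8 = 10
  4 + 6 = 10
  4 + 8 = 12
  6 + 8 = 14
Collected distinct sums: {-8, -5, -3, -1, 1, 2, 3, 4, 5, 6, 8, 10, 12, 14}
|A +̂ A| = 14
(Reference bound: |A +̂ A| ≥ 2|A| - 3 for |A| ≥ 2, with |A| = 7 giving ≥ 11.)

|A +̂ A| = 14


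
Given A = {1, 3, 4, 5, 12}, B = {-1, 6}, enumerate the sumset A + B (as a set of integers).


A + B = {a + b : a ∈ A, b ∈ B}.
Enumerate all |A|·|B| = 5·2 = 10 pairs (a, b) and collect distinct sums.
a = 1: 1+-1=0, 1+6=7
a = 3: 3+-1=2, 3+6=9
a = 4: 4+-1=3, 4+6=10
a = 5: 5+-1=4, 5+6=11
a = 12: 12+-1=11, 12+6=18
Collecting distinct sums: A + B = {0, 2, 3, 4, 7, 9, 10, 11, 18}
|A + B| = 9

A + B = {0, 2, 3, 4, 7, 9, 10, 11, 18}


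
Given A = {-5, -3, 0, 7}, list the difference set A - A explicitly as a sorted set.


A - A = {a - a' : a, a' ∈ A}.
Compute a - a' for each ordered pair (a, a'):
a = -5: -5--5=0, -5--3=-2, -5-0=-5, -5-7=-12
a = -3: -3--5=2, -3--3=0, -3-0=-3, -3-7=-10
a = 0: 0--5=5, 0--3=3, 0-0=0, 0-7=-7
a = 7: 7--5=12, 7--3=10, 7-0=7, 7-7=0
Collecting distinct values (and noting 0 appears from a-a):
A - A = {-12, -10, -7, -5, -3, -2, 0, 2, 3, 5, 7, 10, 12}
|A - A| = 13

A - A = {-12, -10, -7, -5, -3, -2, 0, 2, 3, 5, 7, 10, 12}


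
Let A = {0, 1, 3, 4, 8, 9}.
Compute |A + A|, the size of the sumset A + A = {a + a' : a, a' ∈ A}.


A + A = {a + a' : a, a' ∈ A}; |A| = 6.
General bounds: 2|A| - 1 ≤ |A + A| ≤ |A|(|A|+1)/2, i.e. 11 ≤ |A + A| ≤ 21.
Lower bound 2|A|-1 is attained iff A is an arithmetic progression.
Enumerate sums a + a' for a ≤ a' (symmetric, so this suffices):
a = 0: 0+0=0, 0+1=1, 0+3=3, 0+4=4, 0+8=8, 0+9=9
a = 1: 1+1=2, 1+3=4, 1+4=5, 1+8=9, 1+9=10
a = 3: 3+3=6, 3+4=7, 3+8=11, 3+9=12
a = 4: 4+4=8, 4+8=12, 4+9=13
a = 8: 8+8=16, 8+9=17
a = 9: 9+9=18
Distinct sums: {0, 1, 2, 3, 4, 5, 6, 7, 8, 9, 10, 11, 12, 13, 16, 17, 18}
|A + A| = 17

|A + A| = 17


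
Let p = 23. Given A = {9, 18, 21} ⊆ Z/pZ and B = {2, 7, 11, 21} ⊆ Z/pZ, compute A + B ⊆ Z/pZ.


Work in Z/23Z: reduce every sum a + b modulo 23.
Enumerate all 12 pairs:
a = 9: 9+2=11, 9+7=16, 9+11=20, 9+21=7
a = 18: 18+2=20, 18+7=2, 18+11=6, 18+21=16
a = 21: 21+2=0, 21+7=5, 21+11=9, 21+21=19
Distinct residues collected: {0, 2, 5, 6, 7, 9, 11, 16, 19, 20}
|A + B| = 10 (out of 23 total residues).

A + B = {0, 2, 5, 6, 7, 9, 11, 16, 19, 20}


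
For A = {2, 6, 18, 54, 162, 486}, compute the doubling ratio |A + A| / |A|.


|A| = 6.
Compute A + A by enumerating all 36 pairs.
A + A = {4, 8, 12, 20, 24, 36, 56, 60, 72, 108, 164, 168, 180, 216, 324, 488, 492, 504, 540, 648, 972}, so |A + A| = 21.
K = |A + A| / |A| = 21/6 = 7/2 ≈ 3.5000.
Reference: AP of size 6 gives K = 11/6 ≈ 1.8333; a fully generic set of size 6 gives K ≈ 3.5000.

|A| = 6, |A + A| = 21, K = 21/6 = 7/2.


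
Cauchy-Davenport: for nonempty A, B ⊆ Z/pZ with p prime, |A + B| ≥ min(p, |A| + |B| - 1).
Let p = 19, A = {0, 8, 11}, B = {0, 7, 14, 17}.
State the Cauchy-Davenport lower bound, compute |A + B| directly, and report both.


Cauchy-Davenport: |A + B| ≥ min(p, |A| + |B| - 1) for A, B nonempty in Z/pZ.
|A| = 3, |B| = 4, p = 19.
CD lower bound = min(19, 3 + 4 - 1) = min(19, 6) = 6.
Compute A + B mod 19 directly:
a = 0: 0+0=0, 0+7=7, 0+14=14, 0+17=17
a = 8: 8+0=8, 8+7=15, 8+14=3, 8+17=6
a = 11: 11+0=11, 11+7=18, 11+14=6, 11+17=9
A + B = {0, 3, 6, 7, 8, 9, 11, 14, 15, 17, 18}, so |A + B| = 11.
Verify: 11 ≥ 6? Yes ✓.

CD lower bound = 6, actual |A + B| = 11.


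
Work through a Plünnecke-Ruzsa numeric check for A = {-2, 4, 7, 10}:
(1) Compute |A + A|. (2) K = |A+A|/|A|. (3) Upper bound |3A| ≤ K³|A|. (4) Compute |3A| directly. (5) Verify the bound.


|A| = 4.
Step 1: Compute A + A by enumerating all 16 pairs.
A + A = {-4, 2, 5, 8, 11, 14, 17, 20}, so |A + A| = 8.
Step 2: Doubling constant K = |A + A|/|A| = 8/4 = 8/4 ≈ 2.0000.
Step 3: Plünnecke-Ruzsa gives |3A| ≤ K³·|A| = (2.0000)³ · 4 ≈ 32.0000.
Step 4: Compute 3A = A + A + A directly by enumerating all triples (a,b,c) ∈ A³; |3A| = 12.
Step 5: Check 12 ≤ 32.0000? Yes ✓.

K = 8/4, Plünnecke-Ruzsa bound K³|A| ≈ 32.0000, |3A| = 12, inequality holds.


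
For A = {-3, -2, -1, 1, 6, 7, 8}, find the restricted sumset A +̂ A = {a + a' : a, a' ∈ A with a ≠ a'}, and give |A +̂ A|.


Restricted sumset: A +̂ A = {a + a' : a ∈ A, a' ∈ A, a ≠ a'}.
Equivalently, take A + A and drop any sum 2a that is achievable ONLY as a + a for a ∈ A (i.e. sums representable only with equal summands).
Enumerate pairs (a, a') with a < a' (symmetric, so each unordered pair gives one sum; this covers all a ≠ a'):
  -3 + -2 = -5
  -3 + -1 = -4
  -3 + 1 = -2
  -3 + 6 = 3
  -3 + 7 = 4
  -3 + 8 = 5
  -2 + -1 = -3
  -2 + 1 = -1
  -2 + 6 = 4
  -2 + 7 = 5
  -2 + 8 = 6
  -1 + 1 = 0
  -1 + 6 = 5
  -1 + 7 = 6
  -1 + 8 = 7
  1 + 6 = 7
  1 + 7 = 8
  1 + 8 = 9
  6 + 7 = 13
  6 + 8 = 14
  7 + 8 = 15
Collected distinct sums: {-5, -4, -3, -2, -1, 0, 3, 4, 5, 6, 7, 8, 9, 13, 14, 15}
|A +̂ A| = 16
(Reference bound: |A +̂ A| ≥ 2|A| - 3 for |A| ≥ 2, with |A| = 7 giving ≥ 11.)

|A +̂ A| = 16


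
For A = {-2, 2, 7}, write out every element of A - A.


A - A = {a - a' : a, a' ∈ A}.
Compute a - a' for each ordered pair (a, a'):
a = -2: -2--2=0, -2-2=-4, -2-7=-9
a = 2: 2--2=4, 2-2=0, 2-7=-5
a = 7: 7--2=9, 7-2=5, 7-7=0
Collecting distinct values (and noting 0 appears from a-a):
A - A = {-9, -5, -4, 0, 4, 5, 9}
|A - A| = 7

A - A = {-9, -5, -4, 0, 4, 5, 9}


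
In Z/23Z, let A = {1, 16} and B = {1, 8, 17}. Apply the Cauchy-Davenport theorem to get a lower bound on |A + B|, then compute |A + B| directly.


Cauchy-Davenport: |A + B| ≥ min(p, |A| + |B| - 1) for A, B nonempty in Z/pZ.
|A| = 2, |B| = 3, p = 23.
CD lower bound = min(23, 2 + 3 - 1) = min(23, 4) = 4.
Compute A + B mod 23 directly:
a = 1: 1+1=2, 1+8=9, 1+17=18
a = 16: 16+1=17, 16+8=1, 16+17=10
A + B = {1, 2, 9, 10, 17, 18}, so |A + B| = 6.
Verify: 6 ≥ 4? Yes ✓.

CD lower bound = 4, actual |A + B| = 6.
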